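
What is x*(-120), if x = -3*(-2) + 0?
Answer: -720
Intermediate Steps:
x = 6 (x = 6 + 0 = 6)
x*(-120) = 6*(-120) = -720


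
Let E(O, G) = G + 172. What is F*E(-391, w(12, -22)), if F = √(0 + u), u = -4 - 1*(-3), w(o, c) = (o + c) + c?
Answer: 140*I ≈ 140.0*I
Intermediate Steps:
w(o, c) = o + 2*c (w(o, c) = (c + o) + c = o + 2*c)
u = -1 (u = -4 + 3 = -1)
E(O, G) = 172 + G
F = I (F = √(0 - 1) = √(-1) = I ≈ 1.0*I)
F*E(-391, w(12, -22)) = I*(172 + (12 + 2*(-22))) = I*(172 + (12 - 44)) = I*(172 - 32) = I*140 = 140*I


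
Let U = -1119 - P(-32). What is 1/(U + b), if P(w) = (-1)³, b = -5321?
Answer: -1/6439 ≈ -0.00015530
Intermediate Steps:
P(w) = -1
U = -1118 (U = -1119 - 1*(-1) = -1119 + 1 = -1118)
1/(U + b) = 1/(-1118 - 5321) = 1/(-6439) = -1/6439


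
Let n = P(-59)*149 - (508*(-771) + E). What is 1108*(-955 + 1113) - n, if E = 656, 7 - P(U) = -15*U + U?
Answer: -93917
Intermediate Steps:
P(U) = 7 + 14*U (P(U) = 7 - (-15*U + U) = 7 - (-14)*U = 7 + 14*U)
n = 268981 (n = (7 + 14*(-59))*149 - (508*(-771) + 656) = (7 - 826)*149 - (-391668 + 656) = -819*149 - 1*(-391012) = -122031 + 391012 = 268981)
1108*(-955 + 1113) - n = 1108*(-955 + 1113) - 1*268981 = 1108*158 - 268981 = 175064 - 268981 = -93917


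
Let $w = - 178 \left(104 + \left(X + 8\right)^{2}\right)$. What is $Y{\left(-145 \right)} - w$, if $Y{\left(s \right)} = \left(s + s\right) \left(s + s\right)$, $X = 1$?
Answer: $117030$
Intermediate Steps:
$w = -32930$ ($w = - 178 \left(104 + \left(1 + 8\right)^{2}\right) = - 178 \left(104 + 9^{2}\right) = - 178 \left(104 + 81\right) = \left(-178\right) 185 = -32930$)
$Y{\left(s \right)} = 4 s^{2}$ ($Y{\left(s \right)} = 2 s 2 s = 4 s^{2}$)
$Y{\left(-145 \right)} - w = 4 \left(-145\right)^{2} - -32930 = 4 \cdot 21025 + 32930 = 84100 + 32930 = 117030$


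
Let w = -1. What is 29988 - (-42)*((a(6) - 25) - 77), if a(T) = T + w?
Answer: 25914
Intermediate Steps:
a(T) = -1 + T (a(T) = T - 1 = -1 + T)
29988 - (-42)*((a(6) - 25) - 77) = 29988 - (-42)*(((-1 + 6) - 25) - 77) = 29988 - (-42)*((5 - 25) - 77) = 29988 - (-42)*(-20 - 77) = 29988 - (-42)*(-97) = 29988 - 1*4074 = 29988 - 4074 = 25914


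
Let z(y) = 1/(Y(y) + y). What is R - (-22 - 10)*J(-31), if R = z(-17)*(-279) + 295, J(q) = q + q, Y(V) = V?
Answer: -57147/34 ≈ -1680.8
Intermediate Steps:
J(q) = 2*q
z(y) = 1/(2*y) (z(y) = 1/(y + y) = 1/(2*y))
R = 10309/34 (R = ((1/2)/(-17))*(-279) + 295 = ((1/2)*(-1/17))*(-279) + 295 = -1/34*(-279) + 295 = 279/34 + 295 = 10309/34 ≈ 303.21)
R - (-22 - 10)*J(-31) = 10309/34 - (-22 - 10)*2*(-31) = 10309/34 - (-32)*(-62) = 10309/34 - 1*1984 = 10309/34 - 1984 = -57147/34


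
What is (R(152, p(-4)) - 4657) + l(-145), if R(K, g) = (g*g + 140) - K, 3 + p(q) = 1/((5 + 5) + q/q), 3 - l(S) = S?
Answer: -546017/121 ≈ -4512.5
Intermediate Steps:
l(S) = 3 - S
p(q) = -32/11 (p(q) = -3 + 1/((5 + 5) + q/q) = -3 + 1/(10 + 1) = -3 + 1/11 = -32/11)
R(K, g) = 140 + g**2 - K (R(K, g) = (g**2 + 140) - K = (140 + g**2) - K = 140 + g**2 - K)
(R(152, p(-4)) - 4657) + l(-145) = ((140 + (-32/11)**2 - 1*152) - 4657) + (3 - 1*(-145)) = ((140 + 1024/121 - 152) - 4657) + (3 + 145) = (-428/121 - 4657) + 148 = -563925/121 + 148 = -546017/121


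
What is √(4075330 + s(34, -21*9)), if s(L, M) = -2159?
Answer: √4073171 ≈ 2018.2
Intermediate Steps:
√(4075330 + s(34, -21*9)) = √(4075330 - 2159) = √4073171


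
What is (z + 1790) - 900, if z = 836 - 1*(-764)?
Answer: 2490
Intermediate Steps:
z = 1600 (z = 836 + 764 = 1600)
(z + 1790) - 900 = (1600 + 1790) - 900 = 3390 - 900 = 2490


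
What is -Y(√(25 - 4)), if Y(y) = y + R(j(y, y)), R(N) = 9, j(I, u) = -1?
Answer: -9 - √21 ≈ -13.583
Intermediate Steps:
Y(y) = 9 + y (Y(y) = y + 9 = 9 + y)
-Y(√(25 - 4)) = -(9 + √(25 - 4)) = -(9 + √21) = -9 - √21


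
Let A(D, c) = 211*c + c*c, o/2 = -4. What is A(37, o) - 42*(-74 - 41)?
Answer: 3206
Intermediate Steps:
o = -8 (o = 2*(-4) = -8)
A(D, c) = c**2 + 211*c (A(D, c) = 211*c + c**2 = c**2 + 211*c)
A(37, o) - 42*(-74 - 41) = -8*(211 - 8) - 42*(-74 - 41) = -8*203 - 42*(-115) = -1624 + 4830 = 3206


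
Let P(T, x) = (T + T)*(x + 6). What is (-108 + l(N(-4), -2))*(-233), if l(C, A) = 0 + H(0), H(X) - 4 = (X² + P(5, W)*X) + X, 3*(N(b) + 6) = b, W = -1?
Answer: 24232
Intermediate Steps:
P(T, x) = 2*T*(6 + x) (P(T, x) = (2*T)*(6 + x) = 2*T*(6 + x))
N(b) = -6 + b/3
H(X) = 4 + X² + 51*X (H(X) = 4 + ((X² + (2*5*(6 - 1))*X) + X) = 4 + ((X² + (2*5*5)*X) + X) = 4 + ((X² + 50*X) + X) = 4 + (X² + 51*X) = 4 + X² + 51*X)
l(C, A) = 4 (l(C, A) = 0 + (4 + 0² + 51*0) = 0 + (4 + 0 + 0) = 0 + 4 = 4)
(-108 + l(N(-4), -2))*(-233) = (-108 + 4)*(-233) = -104*(-233) = 24232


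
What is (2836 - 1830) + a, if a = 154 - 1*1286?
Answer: -126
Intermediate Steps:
a = -1132 (a = 154 - 1286 = -1132)
(2836 - 1830) + a = (2836 - 1830) - 1132 = 1006 - 1132 = -126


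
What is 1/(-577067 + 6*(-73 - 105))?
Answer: -1/578135 ≈ -1.7297e-6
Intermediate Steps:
1/(-577067 + 6*(-73 - 105)) = 1/(-577067 + 6*(-178)) = 1/(-577067 - 1068) = 1/(-578135) = -1/578135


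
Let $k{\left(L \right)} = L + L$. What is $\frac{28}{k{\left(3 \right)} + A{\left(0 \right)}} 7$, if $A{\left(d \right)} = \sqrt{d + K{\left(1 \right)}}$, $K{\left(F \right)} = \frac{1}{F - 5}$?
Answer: $\frac{4704}{145} - \frac{392 i}{145} \approx 32.441 - 2.7034 i$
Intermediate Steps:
$k{\left(L \right)} = 2 L$
$K{\left(F \right)} = \frac{1}{-5 + F}$
$A{\left(d \right)} = \sqrt{- \frac{1}{4} + d}$ ($A{\left(d \right)} = \sqrt{d + \frac{1}{-5 + 1}} = \sqrt{d + \frac{1}{-4}} = \sqrt{d - \frac{1}{4}} = \sqrt{- \frac{1}{4} + d}$)
$\frac{28}{k{\left(3 \right)} + A{\left(0 \right)}} 7 = \frac{28}{2 \cdot 3 + \frac{\sqrt{-1 + 4 \cdot 0}}{2}} \cdot 7 = \frac{28}{6 + \frac{\sqrt{-1 + 0}}{2}} \cdot 7 = \frac{28}{6 + \frac{\sqrt{-1}}{2}} \cdot 7 = \frac{28}{6 + \frac{i}{2}} \cdot 7 = 28 \frac{4 \left(6 - \frac{i}{2}\right)}{145} \cdot 7 = \frac{112 \left(6 - \frac{i}{2}\right)}{145} \cdot 7 = \frac{784 \left(6 - \frac{i}{2}\right)}{145}$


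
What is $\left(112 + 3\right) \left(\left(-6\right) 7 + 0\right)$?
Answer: $-4830$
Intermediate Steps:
$\left(112 + 3\right) \left(\left(-6\right) 7 + 0\right) = 115 \left(-42 + 0\right) = 115 \left(-42\right) = -4830$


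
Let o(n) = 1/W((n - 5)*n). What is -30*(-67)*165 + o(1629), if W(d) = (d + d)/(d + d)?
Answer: 331651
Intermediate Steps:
W(d) = 1 (W(d) = (2*d)/((2*d)) = (2*d)*(1/(2*d)) = 1)
o(n) = 1 (o(n) = 1/1 = 1)
-30*(-67)*165 + o(1629) = -30*(-67)*165 + 1 = 2010*165 + 1 = 331650 + 1 = 331651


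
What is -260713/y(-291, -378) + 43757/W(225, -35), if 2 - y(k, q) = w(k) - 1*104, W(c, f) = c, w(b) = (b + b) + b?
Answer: -15822322/220275 ≈ -71.830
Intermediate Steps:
w(b) = 3*b (w(b) = 2*b + b = 3*b)
y(k, q) = 106 - 3*k (y(k, q) = 2 - (3*k - 1*104) = 2 - (3*k - 104) = 2 - (-104 + 3*k) = 2 + (104 - 3*k) = 106 - 3*k)
-260713/y(-291, -378) + 43757/W(225, -35) = -260713/(106 - 3*(-291)) + 43757/225 = -260713/(106 + 873) + 43757*(1/225) = -260713/979 + 43757/225 = -15822322/220275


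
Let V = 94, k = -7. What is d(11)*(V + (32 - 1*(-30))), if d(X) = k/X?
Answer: -1092/11 ≈ -99.273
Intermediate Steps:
d(X) = -7/X
d(11)*(V + (32 - 1*(-30))) = (-7/11)*(94 + (32 - 1*(-30))) = (-7*1/11)*(94 + (32 + 30)) = -7*(94 + 62)/11 = -7/11*156 = -1092/11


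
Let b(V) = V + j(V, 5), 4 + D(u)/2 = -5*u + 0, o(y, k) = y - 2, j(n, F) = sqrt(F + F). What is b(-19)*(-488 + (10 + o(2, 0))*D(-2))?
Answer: 6992 - 368*sqrt(10) ≈ 5828.3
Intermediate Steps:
j(n, F) = sqrt(2)*sqrt(F) (j(n, F) = sqrt(2*F) = sqrt(2)*sqrt(F))
o(y, k) = -2 + y
D(u) = -8 - 10*u (D(u) = -8 + 2*(-5*u + 0) = -8 + 2*(-5*u) = -8 - 10*u)
b(V) = V + sqrt(10) (b(V) = V + sqrt(2)*sqrt(5) = V + sqrt(10))
b(-19)*(-488 + (10 + o(2, 0))*D(-2)) = (-19 + sqrt(10))*(-488 + (10 + (-2 + 2))*(-8 - 10*(-2))) = (-19 + sqrt(10))*(-488 + (10 + 0)*(-8 + 20)) = (-19 + sqrt(10))*(-488 + 10*12) = (-19 + sqrt(10))*(-488 + 120) = (-19 + sqrt(10))*(-368) = 6992 - 368*sqrt(10)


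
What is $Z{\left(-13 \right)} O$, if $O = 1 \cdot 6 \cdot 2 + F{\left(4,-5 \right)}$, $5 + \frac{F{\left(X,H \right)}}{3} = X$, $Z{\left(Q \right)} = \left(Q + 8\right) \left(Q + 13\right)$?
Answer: $0$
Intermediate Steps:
$Z{\left(Q \right)} = \left(8 + Q\right) \left(13 + Q\right)$
$F{\left(X,H \right)} = -15 + 3 X$
$O = 9$ ($O = 1 \cdot 6 \cdot 2 + \left(-15 + 3 \cdot 4\right) = 6 \cdot 2 + \left(-15 + 12\right) = 12 - 3 = 9$)
$Z{\left(-13 \right)} O = \left(104 + \left(-13\right)^{2} + 21 \left(-13\right)\right) 9 = \left(104 + 169 - 273\right) 9 = 0 \cdot 9 = 0$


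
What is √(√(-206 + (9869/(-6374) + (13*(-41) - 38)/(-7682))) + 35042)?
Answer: √(5250995263731257138 + 48965068*I*√1943105679939811)/12241267 ≈ 187.2 + 0.038473*I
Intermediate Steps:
√(√(-206 + (9869/(-6374) + (13*(-41) - 38)/(-7682))) + 35042) = √(√(-206 + (9869*(-1/6374) + (-533 - 38)*(-1/7682))) + 35042) = √(√(-206 + (-9869/6374 - 571*(-1/7682))) + 35042) = √(√(-206 + (-9869/6374 + 571/7682)) + 35042) = √(√(-206 - 18043526/12241267) + 35042) = √(√(-2539744528/12241267) + 35042) = √(4*I*√1943105679939811/12241267 + 35042) = √(35042 + 4*I*√1943105679939811/12241267)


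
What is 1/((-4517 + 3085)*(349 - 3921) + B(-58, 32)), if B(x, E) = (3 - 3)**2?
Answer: 1/5115104 ≈ 1.9550e-7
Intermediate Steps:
B(x, E) = 0 (B(x, E) = 0**2 = 0)
1/((-4517 + 3085)*(349 - 3921) + B(-58, 32)) = 1/((-4517 + 3085)*(349 - 3921) + 0) = 1/(-1432*(-3572) + 0) = 1/(5115104 + 0) = 1/5115104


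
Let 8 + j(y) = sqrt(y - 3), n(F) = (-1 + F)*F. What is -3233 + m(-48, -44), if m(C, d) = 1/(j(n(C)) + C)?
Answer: -2544427/787 - 9*sqrt(29)/787 ≈ -3233.1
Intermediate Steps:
n(F) = F*(-1 + F)
j(y) = -8 + sqrt(-3 + y) (j(y) = -8 + sqrt(y - 3) = -8 + sqrt(-3 + y))
m(C, d) = 1/(-8 + C + sqrt(-3 + C*(-1 + C))) (m(C, d) = 1/((-8 + sqrt(-3 + C*(-1 + C))) + C) = 1/(-8 + C + sqrt(-3 + C*(-1 + C))))
-3233 + m(-48, -44) = -3233 + 1/(-8 - 48 + sqrt(-3 - 48*(-1 - 48))) = -3233 + 1/(-8 - 48 + sqrt(-3 - 48*(-49))) = -3233 + 1/(-8 - 48 + sqrt(-3 + 2352)) = -3233 + 1/(-8 - 48 + sqrt(2349)) = -3233 + 1/(-8 - 48 + 9*sqrt(29)) = -3233 + 1/(-56 + 9*sqrt(29))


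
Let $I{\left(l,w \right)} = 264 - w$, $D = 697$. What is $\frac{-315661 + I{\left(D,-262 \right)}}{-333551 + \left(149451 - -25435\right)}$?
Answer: $\frac{63027}{31733} \approx 1.9862$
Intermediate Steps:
$\frac{-315661 + I{\left(D,-262 \right)}}{-333551 + \left(149451 - -25435\right)} = \frac{-315661 + \left(264 - -262\right)}{-333551 + \left(149451 - -25435\right)} = \frac{-315661 + \left(264 + 262\right)}{-333551 + \left(149451 + 25435\right)} = \frac{-315661 + 526}{-333551 + 174886} = - \frac{315135}{-158665} = \left(-315135\right) \left(- \frac{1}{158665}\right) = \frac{63027}{31733}$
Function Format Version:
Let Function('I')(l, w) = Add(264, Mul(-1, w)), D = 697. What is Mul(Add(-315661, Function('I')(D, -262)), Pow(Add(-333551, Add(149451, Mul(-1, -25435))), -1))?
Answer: Rational(63027, 31733) ≈ 1.9862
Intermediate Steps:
Mul(Add(-315661, Function('I')(D, -262)), Pow(Add(-333551, Add(149451, Mul(-1, -25435))), -1)) = Mul(Add(-315661, Add(264, Mul(-1, -262))), Pow(Add(-333551, Add(149451, Mul(-1, -25435))), -1)) = Mul(Add(-315661, Add(264, 262)), Pow(Add(-333551, Add(149451, 25435)), -1)) = Mul(Add(-315661, 526), Pow(Add(-333551, 174886), -1)) = Mul(-315135, Pow(-158665, -1)) = Mul(-315135, Rational(-1, 158665)) = Rational(63027, 31733)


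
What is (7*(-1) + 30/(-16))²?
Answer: 5041/64 ≈ 78.766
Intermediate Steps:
(7*(-1) + 30/(-16))² = (-7 + 30*(-1/16))² = (-7 - 15/8)² = (-71/8)² = 5041/64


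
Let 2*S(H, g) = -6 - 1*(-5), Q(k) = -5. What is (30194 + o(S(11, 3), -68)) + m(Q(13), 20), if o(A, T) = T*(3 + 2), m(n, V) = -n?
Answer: 29859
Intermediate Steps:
S(H, g) = -1/2 (S(H, g) = (-6 - 1*(-5))/2 = (-6 + 5)/2 = (1/2)*(-1) = -1/2)
o(A, T) = 5*T (o(A, T) = T*5 = 5*T)
(30194 + o(S(11, 3), -68)) + m(Q(13), 20) = (30194 + 5*(-68)) - 1*(-5) = (30194 - 340) + 5 = 29854 + 5 = 29859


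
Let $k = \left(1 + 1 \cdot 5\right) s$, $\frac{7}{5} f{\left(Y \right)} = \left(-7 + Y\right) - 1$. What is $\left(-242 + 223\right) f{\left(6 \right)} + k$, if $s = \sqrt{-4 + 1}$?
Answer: $\frac{190}{7} + 6 i \sqrt{3} \approx 27.143 + 10.392 i$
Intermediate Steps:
$f{\left(Y \right)} = - \frac{40}{7} + \frac{5 Y}{7}$ ($f{\left(Y \right)} = \frac{5 \left(\left(-7 + Y\right) - 1\right)}{7} = \frac{5 \left(-8 + Y\right)}{7} = - \frac{40}{7} + \frac{5 Y}{7}$)
$s = i \sqrt{3}$ ($s = \sqrt{-3} = i \sqrt{3} \approx 1.732 i$)
$k = 6 i \sqrt{3}$ ($k = \left(1 + 1 \cdot 5\right) i \sqrt{3} = \left(1 + 5\right) i \sqrt{3} = 6 i \sqrt{3} \approx 10.392 i$)
$\left(-242 + 223\right) f{\left(6 \right)} + k = \left(-242 + 223\right) \left(- \frac{40}{7} + \frac{5}{7} \cdot 6\right) + 6 i \sqrt{3} = - 19 \left(- \frac{40}{7} + \frac{30}{7}\right) + 6 i \sqrt{3} = \left(-19\right) \left(- \frac{10}{7}\right) + 6 i \sqrt{3} = \frac{190}{7} + 6 i \sqrt{3}$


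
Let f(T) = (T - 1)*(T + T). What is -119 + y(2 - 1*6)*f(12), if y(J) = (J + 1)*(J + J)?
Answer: 6217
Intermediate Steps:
y(J) = 2*J*(1 + J) (y(J) = (1 + J)*(2*J) = 2*J*(1 + J))
f(T) = 2*T*(-1 + T) (f(T) = (-1 + T)*(2*T) = 2*T*(-1 + T))
-119 + y(2 - 1*6)*f(12) = -119 + (2*(2 - 1*6)*(1 + (2 - 1*6)))*(2*12*(-1 + 12)) = -119 + (2*(2 - 6)*(1 + (2 - 6)))*(2*12*11) = -119 + (2*(-4)*(1 - 4))*264 = -119 + (2*(-4)*(-3))*264 = -119 + 24*264 = -119 + 6336 = 6217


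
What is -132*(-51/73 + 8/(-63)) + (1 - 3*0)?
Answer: 168601/1533 ≈ 109.98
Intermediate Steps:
-132*(-51/73 + 8/(-63)) + (1 - 3*0) = -132*(-51*1/73 + 8*(-1/63)) + (1 + 0) = -132*(-51/73 - 8/63) + 1 = -132*(-3797/4599) + 1 = 167068/1533 + 1 = 168601/1533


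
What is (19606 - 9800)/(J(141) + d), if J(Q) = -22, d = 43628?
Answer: 4903/21803 ≈ 0.22488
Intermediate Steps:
(19606 - 9800)/(J(141) + d) = (19606 - 9800)/(-22 + 43628) = 9806/43606 = 9806*(1/43606) = 4903/21803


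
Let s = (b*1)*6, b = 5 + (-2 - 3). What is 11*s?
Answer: 0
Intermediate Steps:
b = 0 (b = 5 - 5 = 0)
s = 0 (s = (0*1)*6 = 0*6 = 0)
11*s = 11*0 = 0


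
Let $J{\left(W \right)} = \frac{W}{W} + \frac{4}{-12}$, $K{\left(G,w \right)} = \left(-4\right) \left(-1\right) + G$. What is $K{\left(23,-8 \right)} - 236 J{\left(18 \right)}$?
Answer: $- \frac{391}{3} \approx -130.33$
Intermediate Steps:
$K{\left(G,w \right)} = 4 + G$
$J{\left(W \right)} = \frac{2}{3}$ ($J{\left(W \right)} = 1 + 4 \left(- \frac{1}{12}\right) = 1 - \frac{1}{3} = \frac{2}{3}$)
$K{\left(23,-8 \right)} - 236 J{\left(18 \right)} = \left(4 + 23\right) - \frac{472}{3} = 27 - \frac{472}{3} = - \frac{391}{3}$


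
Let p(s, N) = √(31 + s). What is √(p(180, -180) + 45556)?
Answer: √(45556 + √211) ≈ 213.47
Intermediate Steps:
√(p(180, -180) + 45556) = √(√(31 + 180) + 45556) = √(√211 + 45556) = √(45556 + √211)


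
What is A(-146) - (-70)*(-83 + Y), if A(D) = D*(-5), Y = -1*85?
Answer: -11030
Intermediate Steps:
Y = -85
A(D) = -5*D
A(-146) - (-70)*(-83 + Y) = -5*(-146) - (-70)*(-83 - 85) = 730 - (-70)*(-168) = 730 - 1*11760 = 730 - 11760 = -11030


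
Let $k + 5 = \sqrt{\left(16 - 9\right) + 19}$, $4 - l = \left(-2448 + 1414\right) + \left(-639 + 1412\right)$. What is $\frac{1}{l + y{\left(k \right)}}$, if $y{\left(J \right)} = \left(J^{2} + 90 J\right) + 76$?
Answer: $\frac{29}{81518} + \frac{20 \sqrt{26}}{40759} \approx 0.0028578$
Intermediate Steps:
$l = 265$ ($l = 4 - \left(\left(-2448 + 1414\right) + \left(-639 + 1412\right)\right) = 4 - \left(-1034 + 773\right) = 4 - -261 = 4 + 261 = 265$)
$k = -5 + \sqrt{26}$ ($k = -5 + \sqrt{\left(16 - 9\right) + 19} = -5 + \sqrt{7 + 19} = -5 + \sqrt{26} \approx 0.09902$)
$y{\left(J \right)} = 76 + J^{2} + 90 J$
$\frac{1}{l + y{\left(k \right)}} = \frac{1}{265 + \left(76 + \left(-5 + \sqrt{26}\right)^{2} + 90 \left(-5 + \sqrt{26}\right)\right)} = \frac{1}{265 + \left(76 + \left(-5 + \sqrt{26}\right)^{2} - \left(450 - 90 \sqrt{26}\right)\right)} = \frac{1}{265 + \left(-374 + \left(-5 + \sqrt{26}\right)^{2} + 90 \sqrt{26}\right)} = \frac{1}{-109 + \left(-5 + \sqrt{26}\right)^{2} + 90 \sqrt{26}}$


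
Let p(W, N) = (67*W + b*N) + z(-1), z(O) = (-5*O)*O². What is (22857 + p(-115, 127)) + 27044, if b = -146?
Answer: 23659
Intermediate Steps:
z(O) = -5*O³
p(W, N) = 5 - 146*N + 67*W (p(W, N) = (67*W - 146*N) - 5*(-1)³ = (-146*N + 67*W) - 5*(-1) = (-146*N + 67*W) + 5 = 5 - 146*N + 67*W)
(22857 + p(-115, 127)) + 27044 = (22857 + (5 - 146*127 + 67*(-115))) + 27044 = (22857 + (5 - 18542 - 7705)) + 27044 = (22857 - 26242) + 27044 = -3385 + 27044 = 23659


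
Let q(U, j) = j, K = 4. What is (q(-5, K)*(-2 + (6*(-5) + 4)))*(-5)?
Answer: 560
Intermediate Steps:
(q(-5, K)*(-2 + (6*(-5) + 4)))*(-5) = (4*(-2 + (6*(-5) + 4)))*(-5) = (4*(-2 + (-30 + 4)))*(-5) = (4*(-2 - 26))*(-5) = (4*(-28))*(-5) = -112*(-5) = 560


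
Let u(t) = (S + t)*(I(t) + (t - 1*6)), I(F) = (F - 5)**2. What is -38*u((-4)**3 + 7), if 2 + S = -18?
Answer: 11063206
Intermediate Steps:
I(F) = (-5 + F)**2
S = -20 (S = -2 - 18 = -20)
u(t) = (-20 + t)*(-6 + t + (-5 + t)**2) (u(t) = (-20 + t)*((-5 + t)**2 + (t - 1*6)) = (-20 + t)*((-5 + t)**2 + (t - 6)) = (-20 + t)*((-5 + t)**2 + (-6 + t)) = (-20 + t)*(-6 + t + (-5 + t)**2))
-38*u((-4)**3 + 7) = -38*(-380 + ((-4)**3 + 7)**3 - 29*((-4)**3 + 7)**2 + 199*((-4)**3 + 7)) = -38*(-380 + (-64 + 7)**3 - 29*(-64 + 7)**2 + 199*(-64 + 7)) = -38*(-380 + (-57)**3 - 29*(-57)**2 + 199*(-57)) = -38*(-380 - 185193 - 29*3249 - 11343) = -38*(-380 - 185193 - 94221 - 11343) = -38*(-291137) = 11063206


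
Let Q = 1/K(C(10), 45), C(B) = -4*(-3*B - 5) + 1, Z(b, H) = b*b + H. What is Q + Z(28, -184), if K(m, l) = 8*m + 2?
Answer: 678001/1130 ≈ 600.00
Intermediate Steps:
Z(b, H) = H + b**2 (Z(b, H) = b**2 + H = H + b**2)
C(B) = 21 + 12*B (C(B) = -4*(-5 - 3*B) + 1 = (20 + 12*B) + 1 = 21 + 12*B)
K(m, l) = 2 + 8*m
Q = 1/1130 (Q = 1/(2 + 8*(21 + 12*10)) = 1/(2 + 8*(21 + 120)) = 1/(2 + 8*141) = 1/(2 + 1128) = 1/1130 ≈ 0.00088496)
Q + Z(28, -184) = 1/1130 + (-184 + 28**2) = 1/1130 + (-184 + 784) = 1/1130 + 600 = 678001/1130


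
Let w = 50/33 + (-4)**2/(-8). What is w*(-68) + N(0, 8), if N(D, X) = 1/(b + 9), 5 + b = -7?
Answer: 359/11 ≈ 32.636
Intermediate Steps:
b = -12 (b = -5 - 7 = -12)
w = -16/33 (w = 50*(1/33) + 16*(-1/8) = 50/33 - 2 = -16/33 ≈ -0.48485)
N(D, X) = -1/3 (N(D, X) = 1/(-12 + 9) = 1/(-3) = -1/3)
w*(-68) + N(0, 8) = -16/33*(-68) - 1/3 = 1088/33 - 1/3 = 359/11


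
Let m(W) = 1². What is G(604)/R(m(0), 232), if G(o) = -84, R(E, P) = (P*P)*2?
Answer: -21/26912 ≈ -0.00078032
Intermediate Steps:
m(W) = 1
R(E, P) = 2*P² (R(E, P) = P²*2 = 2*P²)
G(604)/R(m(0), 232) = -84/(2*232²) = -84/(2*53824) = -84/107648 = -84*1/107648 = -21/26912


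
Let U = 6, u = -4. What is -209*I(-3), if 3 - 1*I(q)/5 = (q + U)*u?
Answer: -15675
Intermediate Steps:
I(q) = 135 + 20*q (I(q) = 15 - 5*(q + 6)*(-4) = 15 - 5*(6 + q)*(-4) = 15 - 5*(-24 - 4*q) = 15 + (120 + 20*q) = 135 + 20*q)
-209*I(-3) = -209*(135 + 20*(-3)) = -209*(135 - 60) = -209*75 = -15675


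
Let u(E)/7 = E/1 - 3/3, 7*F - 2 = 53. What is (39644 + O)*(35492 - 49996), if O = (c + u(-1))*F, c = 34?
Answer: -577275776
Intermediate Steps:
F = 55/7 (F = 2/7 + (⅐)*53 = 2/7 + 53/7 = 55/7 ≈ 7.8571)
u(E) = -7 + 7*E (u(E) = 7*(E/1 - 3/3) = 7*(E*1 - 3*⅓) = 7*(E - 1) = 7*(-1 + E) = -7 + 7*E)
O = 1100/7 (O = (34 + (-7 + 7*(-1)))*(55/7) = (34 + (-7 - 7))*(55/7) = (34 - 14)*(55/7) = 20*(55/7) = 1100/7 ≈ 157.14)
(39644 + O)*(35492 - 49996) = (39644 + 1100/7)*(35492 - 49996) = (278608/7)*(-14504) = -577275776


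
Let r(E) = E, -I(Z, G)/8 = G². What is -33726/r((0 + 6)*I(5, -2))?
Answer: 5621/32 ≈ 175.66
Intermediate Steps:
I(Z, G) = -8*G²
-33726/r((0 + 6)*I(5, -2)) = -33726*(-1/(32*(0 + 6))) = -33726/(6*(-8*4)) = -33726/(6*(-32)) = -33726/(-192) = -33726*(-1/192) = 5621/32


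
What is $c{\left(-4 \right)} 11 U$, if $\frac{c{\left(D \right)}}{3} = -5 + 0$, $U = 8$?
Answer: $-1320$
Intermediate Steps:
$c{\left(D \right)} = -15$ ($c{\left(D \right)} = 3 \left(-5 + 0\right) = 3 \left(-5\right) = -15$)
$c{\left(-4 \right)} 11 U = \left(-15\right) 11 \cdot 8 = \left(-165\right) 8 = -1320$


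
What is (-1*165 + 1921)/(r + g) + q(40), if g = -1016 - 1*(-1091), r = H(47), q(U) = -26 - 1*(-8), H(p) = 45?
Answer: -101/30 ≈ -3.3667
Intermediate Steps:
q(U) = -18 (q(U) = -26 + 8 = -18)
r = 45
g = 75 (g = -1016 + 1091 = 75)
(-1*165 + 1921)/(r + g) + q(40) = (-1*165 + 1921)/(45 + 75) - 18 = (-165 + 1921)/120 - 18 = 1756*(1/120) - 18 = 439/30 - 18 = -101/30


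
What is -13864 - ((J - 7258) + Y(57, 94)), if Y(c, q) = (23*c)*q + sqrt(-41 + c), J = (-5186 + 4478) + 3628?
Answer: -132764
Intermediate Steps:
J = 2920 (J = -708 + 3628 = 2920)
Y(c, q) = sqrt(-41 + c) + 23*c*q (Y(c, q) = 23*c*q + sqrt(-41 + c) = sqrt(-41 + c) + 23*c*q)
-13864 - ((J - 7258) + Y(57, 94)) = -13864 - ((2920 - 7258) + (sqrt(-41 + 57) + 23*57*94)) = -13864 - (-4338 + (sqrt(16) + 123234)) = -13864 - (-4338 + (4 + 123234)) = -13864 - (-4338 + 123238) = -13864 - 1*118900 = -13864 - 118900 = -132764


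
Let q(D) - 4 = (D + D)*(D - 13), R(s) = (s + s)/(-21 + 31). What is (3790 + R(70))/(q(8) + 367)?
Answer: 1268/97 ≈ 13.072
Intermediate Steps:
R(s) = s/5 (R(s) = (2*s)/10 = (2*s)*(⅒) = s/5)
q(D) = 4 + 2*D*(-13 + D) (q(D) = 4 + (D + D)*(D - 13) = 4 + (2*D)*(-13 + D) = 4 + 2*D*(-13 + D))
(3790 + R(70))/(q(8) + 367) = (3790 + (⅕)*70)/((4 - 26*8 + 2*8²) + 367) = (3790 + 14)/((4 - 208 + 2*64) + 367) = 3804/((4 - 208 + 128) + 367) = 3804/(-76 + 367) = 3804/291 = 3804*(1/291) = 1268/97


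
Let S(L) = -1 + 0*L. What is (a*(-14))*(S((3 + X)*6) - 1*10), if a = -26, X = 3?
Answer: -4004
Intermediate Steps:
S(L) = -1 (S(L) = -1 + 0 = -1)
(a*(-14))*(S((3 + X)*6) - 1*10) = (-26*(-14))*(-1 - 1*10) = 364*(-1 - 10) = 364*(-11) = -4004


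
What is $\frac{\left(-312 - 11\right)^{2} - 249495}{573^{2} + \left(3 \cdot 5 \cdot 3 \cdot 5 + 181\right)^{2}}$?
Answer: $- \frac{145166}{493165} \approx -0.29436$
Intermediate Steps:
$\frac{\left(-312 - 11\right)^{2} - 249495}{573^{2} + \left(3 \cdot 5 \cdot 3 \cdot 5 + 181\right)^{2}} = \frac{\left(-323\right)^{2} - 249495}{328329 + \left(15 \cdot 3 \cdot 5 + 181\right)^{2}} = \frac{104329 - 249495}{328329 + \left(45 \cdot 5 + 181\right)^{2}} = - \frac{145166}{328329 + \left(225 + 181\right)^{2}} = - \frac{145166}{328329 + 406^{2}} = - \frac{145166}{328329 + 164836} = - \frac{145166}{493165}$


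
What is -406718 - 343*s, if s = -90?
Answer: -375848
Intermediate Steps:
-406718 - 343*s = -406718 - 343*(-90) = -406718 + 30870 = -375848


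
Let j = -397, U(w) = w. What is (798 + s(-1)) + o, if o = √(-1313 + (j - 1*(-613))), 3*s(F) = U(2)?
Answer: 2396/3 + I*√1097 ≈ 798.67 + 33.121*I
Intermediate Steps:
s(F) = ⅔ (s(F) = (⅓)*2 = ⅔)
o = I*√1097 (o = √(-1313 + (-397 - 1*(-613))) = √(-1313 + (-397 + 613)) = √(-1313 + 216) = √(-1097) = I*√1097 ≈ 33.121*I)
(798 + s(-1)) + o = (798 + ⅔) + I*√1097 = 2396/3 + I*√1097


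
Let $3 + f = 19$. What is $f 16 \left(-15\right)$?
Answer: $-3840$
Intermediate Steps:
$f = 16$ ($f = -3 + 19 = 16$)
$f 16 \left(-15\right) = 16 \cdot 16 \left(-15\right) = 256 \left(-15\right) = -3840$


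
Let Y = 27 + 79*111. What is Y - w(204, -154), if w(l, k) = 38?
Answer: 8758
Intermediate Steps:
Y = 8796 (Y = 27 + 8769 = 8796)
Y - w(204, -154) = 8796 - 1*38 = 8796 - 38 = 8758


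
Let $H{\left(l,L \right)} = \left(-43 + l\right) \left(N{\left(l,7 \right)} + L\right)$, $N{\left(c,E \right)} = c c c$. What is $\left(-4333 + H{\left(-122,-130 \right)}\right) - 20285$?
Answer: $299611752$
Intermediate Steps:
$N{\left(c,E \right)} = c^{3}$ ($N{\left(c,E \right)} = c^{2} c = c^{3}$)
$H{\left(l,L \right)} = \left(-43 + l\right) \left(L + l^{3}\right)$ ($H{\left(l,L \right)} = \left(-43 + l\right) \left(l^{3} + L\right) = \left(-43 + l\right) \left(L + l^{3}\right)$)
$\left(-4333 + H{\left(-122,-130 \right)}\right) - 20285 = \left(-4333 - \left(-21450 - 221533456 - 78081464\right)\right) - 20285 = \left(-4333 + \left(221533456 + 5590 - -78081464 + 15860\right)\right) - 20285 = \left(-4333 + \left(221533456 + 5590 + 78081464 + 15860\right)\right) - 20285 = \left(-4333 + 299636370\right) - 20285 = 299632037 - 20285 = 299611752$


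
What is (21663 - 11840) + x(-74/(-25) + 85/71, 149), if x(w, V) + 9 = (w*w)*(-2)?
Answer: 30811334468/3150625 ≈ 9779.4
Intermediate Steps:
x(w, V) = -9 - 2*w**2 (x(w, V) = -9 + (w*w)*(-2) = -9 + w**2*(-2) = -9 - 2*w**2)
(21663 - 11840) + x(-74/(-25) + 85/71, 149) = (21663 - 11840) + (-9 - 2*(-74/(-25) + 85/71)**2) = 9823 + (-9 - 2*(-74*(-1/25) + 85*(1/71))**2) = 9823 + (-9 - 2*(74/25 + 85/71)**2) = 9823 + (-9 - 2*(7379/1775)**2) = 9823 + (-9 - 2*54449641/3150625) = 9823 + (-9 - 108899282/3150625) = 9823 - 137254907/3150625 = 30811334468/3150625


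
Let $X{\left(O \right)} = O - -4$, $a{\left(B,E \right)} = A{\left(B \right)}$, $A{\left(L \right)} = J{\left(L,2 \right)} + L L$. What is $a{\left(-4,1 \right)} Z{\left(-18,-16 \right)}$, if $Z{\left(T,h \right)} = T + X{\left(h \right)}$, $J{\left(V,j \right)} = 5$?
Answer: $-630$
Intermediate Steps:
$A{\left(L \right)} = 5 + L^{2}$ ($A{\left(L \right)} = 5 + L L = 5 + L^{2}$)
$a{\left(B,E \right)} = 5 + B^{2}$
$X{\left(O \right)} = 4 + O$ ($X{\left(O \right)} = O + 4 = 4 + O$)
$Z{\left(T,h \right)} = 4 + T + h$ ($Z{\left(T,h \right)} = T + \left(4 + h\right) = 4 + T + h$)
$a{\left(-4,1 \right)} Z{\left(-18,-16 \right)} = \left(5 + \left(-4\right)^{2}\right) \left(4 - 18 - 16\right) = \left(5 + 16\right) \left(-30\right) = 21 \left(-30\right) = -630$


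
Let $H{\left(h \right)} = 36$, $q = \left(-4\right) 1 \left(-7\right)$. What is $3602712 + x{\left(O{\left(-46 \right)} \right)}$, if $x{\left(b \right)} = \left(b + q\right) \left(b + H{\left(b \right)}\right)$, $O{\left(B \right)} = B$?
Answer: $3602892$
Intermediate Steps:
$q = 28$ ($q = \left(-4\right) \left(-7\right) = 28$)
$x{\left(b \right)} = \left(28 + b\right) \left(36 + b\right)$ ($x{\left(b \right)} = \left(b + 28\right) \left(b + 36\right) = \left(28 + b\right) \left(36 + b\right)$)
$3602712 + x{\left(O{\left(-46 \right)} \right)} = 3602712 + \left(1008 + \left(-46\right)^{2} + 64 \left(-46\right)\right) = 3602712 + \left(1008 + 2116 - 2944\right) = 3602712 + 180 = 3602892$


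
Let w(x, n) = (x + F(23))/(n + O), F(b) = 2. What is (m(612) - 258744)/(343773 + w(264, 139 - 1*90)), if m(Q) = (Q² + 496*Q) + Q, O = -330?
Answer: 118009884/96599947 ≈ 1.2216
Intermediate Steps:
w(x, n) = (2 + x)/(-330 + n) (w(x, n) = (x + 2)/(n - 330) = (2 + x)/(-330 + n))
m(Q) = Q² + 497*Q
(m(612) - 258744)/(343773 + w(264, 139 - 1*90)) = (612*(497 + 612) - 258744)/(343773 + (2 + 264)/(-330 + (139 - 1*90))) = (612*1109 - 258744)/(343773 + 266/(-330 + (139 - 90))) = (678708 - 258744)/(343773 + 266/(-330 + 49)) = 419964/(343773 + 266/(-281)) = 419964/(343773 - 1/281*266) = 419964/(343773 - 266/281) = 419964/(96599947/281) = 419964*(281/96599947) = 118009884/96599947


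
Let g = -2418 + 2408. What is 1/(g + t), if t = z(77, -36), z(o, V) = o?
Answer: 1/67 ≈ 0.014925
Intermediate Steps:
t = 77
g = -10
1/(g + t) = 1/(-10 + 77) = 1/67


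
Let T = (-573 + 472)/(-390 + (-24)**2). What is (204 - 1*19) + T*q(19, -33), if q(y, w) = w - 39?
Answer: 6947/31 ≈ 224.10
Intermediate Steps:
q(y, w) = -39 + w
T = -101/186 (T = -101/(-390 + 576) = -101/186 ≈ -0.54301)
(204 - 1*19) + T*q(19, -33) = (204 - 1*19) - 101*(-39 - 33)/186 = (204 - 19) - 101/186*(-72) = 185 + 1212/31 = 6947/31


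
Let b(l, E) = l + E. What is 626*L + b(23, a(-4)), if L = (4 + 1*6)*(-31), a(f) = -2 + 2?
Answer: -194037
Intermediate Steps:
a(f) = 0
b(l, E) = E + l
L = -310 (L = (4 + 6)*(-31) = 10*(-31) = -310)
626*L + b(23, a(-4)) = 626*(-310) + (0 + 23) = -194060 + 23 = -194037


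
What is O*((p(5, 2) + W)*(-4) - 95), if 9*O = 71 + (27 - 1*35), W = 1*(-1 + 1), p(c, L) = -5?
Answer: -525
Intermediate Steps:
W = 0 (W = 1*0 = 0)
O = 7 (O = (71 + (27 - 1*35))/9 = (71 + (27 - 35))/9 = (71 - 8)/9 = (1/9)*63 = 7)
O*((p(5, 2) + W)*(-4) - 95) = 7*((-5 + 0)*(-4) - 95) = 7*(-5*(-4) - 95) = 7*(20 - 95) = 7*(-75) = -525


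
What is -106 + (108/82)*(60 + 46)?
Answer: 1378/41 ≈ 33.610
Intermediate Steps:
-106 + (108/82)*(60 + 46) = -106 + (108*(1/82))*106 = -106 + (54/41)*106 = -106 + 5724/41 = 1378/41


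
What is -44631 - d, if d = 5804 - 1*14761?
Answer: -35674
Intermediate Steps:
d = -8957 (d = 5804 - 14761 = -8957)
-44631 - d = -44631 - 1*(-8957) = -44631 + 8957 = -35674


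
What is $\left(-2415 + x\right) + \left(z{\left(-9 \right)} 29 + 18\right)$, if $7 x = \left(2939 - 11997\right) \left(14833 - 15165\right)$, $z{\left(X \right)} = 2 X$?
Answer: $426689$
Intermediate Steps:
$x = 429608$ ($x = \frac{\left(2939 - 11997\right) \left(14833 - 15165\right)}{7} = \frac{\left(-9058\right) \left(-332\right)}{7} = \frac{1}{7} \cdot 3007256 = 429608$)
$\left(-2415 + x\right) + \left(z{\left(-9 \right)} 29 + 18\right) = \left(-2415 + 429608\right) + \left(2 \left(-9\right) 29 + 18\right) = 427193 + \left(\left(-18\right) 29 + 18\right) = 427193 + \left(-522 + 18\right) = 427193 - 504 = 426689$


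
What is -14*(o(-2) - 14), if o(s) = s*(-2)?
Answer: 140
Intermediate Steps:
o(s) = -2*s
-14*(o(-2) - 14) = -14*(-2*(-2) - 14) = -14*(4 - 14) = -14*(-10) = 140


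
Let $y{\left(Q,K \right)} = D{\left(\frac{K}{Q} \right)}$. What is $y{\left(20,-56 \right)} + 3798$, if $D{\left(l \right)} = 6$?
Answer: $3804$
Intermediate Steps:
$y{\left(Q,K \right)} = 6$
$y{\left(20,-56 \right)} + 3798 = 6 + 3798 = 3804$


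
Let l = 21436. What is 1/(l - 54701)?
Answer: -1/33265 ≈ -3.0062e-5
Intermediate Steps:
1/(l - 54701) = 1/(21436 - 54701) = 1/(-33265) = -1/33265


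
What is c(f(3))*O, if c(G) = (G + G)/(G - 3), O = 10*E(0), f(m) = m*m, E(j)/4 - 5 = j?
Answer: 600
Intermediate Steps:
E(j) = 20 + 4*j
f(m) = m²
O = 200 (O = 10*(20 + 4*0) = 10*(20 + 0) = 10*20 = 200)
c(G) = 2*G/(-3 + G) (c(G) = (2*G)/(-3 + G) = 2*G/(-3 + G))
c(f(3))*O = (2*3²/(-3 + 3²))*200 = (2*9/(-3 + 9))*200 = (2*9/6)*200 = (2*9*(⅙))*200 = 3*200 = 600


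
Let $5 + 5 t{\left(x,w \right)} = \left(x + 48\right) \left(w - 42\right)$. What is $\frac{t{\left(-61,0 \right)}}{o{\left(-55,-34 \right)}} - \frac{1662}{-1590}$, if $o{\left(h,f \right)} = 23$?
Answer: $\frac{35044}{6095} \approx 5.7496$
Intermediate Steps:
$t{\left(x,w \right)} = -1 + \frac{\left(-42 + w\right) \left(48 + x\right)}{5}$ ($t{\left(x,w \right)} = -1 + \frac{\left(x + 48\right) \left(w - 42\right)}{5} = -1 + \frac{\left(48 + x\right) \left(-42 + w\right)}{5} = -1 + \frac{\left(-42 + w\right) \left(48 + x\right)}{5}$)
$\frac{t{\left(-61,0 \right)}}{o{\left(-55,-34 \right)}} - \frac{1662}{-1590} = \frac{- \frac{2021}{5} - - \frac{2562}{5} + \frac{48}{5} \cdot 0 + \frac{1}{5} \cdot 0 \left(-61\right)}{23} - \frac{1662}{-1590} = \left(- \frac{2021}{5} + \frac{2562}{5} + 0 + 0\right) \frac{1}{23} - - \frac{277}{265} = \frac{541}{5} \cdot \frac{1}{23} + \frac{277}{265} = \frac{541}{115} + \frac{277}{265} = \frac{35044}{6095}$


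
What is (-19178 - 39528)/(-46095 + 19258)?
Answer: 58706/26837 ≈ 2.1875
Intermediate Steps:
(-19178 - 39528)/(-46095 + 19258) = -58706/(-26837) = -58706*(-1/26837) = 58706/26837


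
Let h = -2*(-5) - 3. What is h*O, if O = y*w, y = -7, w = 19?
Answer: -931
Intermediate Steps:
h = 7 (h = 10 - 3 = 7)
O = -133 (O = -7*19 = -133)
h*O = 7*(-133) = -931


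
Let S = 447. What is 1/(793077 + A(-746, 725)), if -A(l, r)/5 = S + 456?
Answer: 1/788562 ≈ 1.2681e-6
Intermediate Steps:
A(l, r) = -4515 (A(l, r) = -5*(447 + 456) = -5*903 = -4515)
1/(793077 + A(-746, 725)) = 1/(793077 - 4515) = 1/788562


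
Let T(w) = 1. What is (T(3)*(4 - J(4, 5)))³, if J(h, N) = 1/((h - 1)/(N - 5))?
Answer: 64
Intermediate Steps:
J(h, N) = (-5 + N)/(-1 + h) (J(h, N) = 1/((-1 + h)/(-5 + N)) = (-5 + N)/(-1 + h))
(T(3)*(4 - J(4, 5)))³ = (1*(4 - (-5 + 5)/(-1 + 4)))³ = (1*(4 - 0/3))³ = (1*(4 - 1*0))³ = (1*(4 + 0))³ = (1*4)³ = 4³ = 64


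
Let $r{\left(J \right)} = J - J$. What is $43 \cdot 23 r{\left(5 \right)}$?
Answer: $0$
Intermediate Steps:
$r{\left(J \right)} = 0$
$43 \cdot 23 r{\left(5 \right)} = 43 \cdot 23 \cdot 0 = 989 \cdot 0 = 0$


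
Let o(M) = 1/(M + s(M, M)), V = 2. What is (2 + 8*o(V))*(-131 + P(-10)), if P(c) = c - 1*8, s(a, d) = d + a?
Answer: -1490/3 ≈ -496.67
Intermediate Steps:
s(a, d) = a + d
P(c) = -8 + c (P(c) = c - 8 = -8 + c)
o(M) = 1/(3*M) (o(M) = 1/(M + (M + M)) = 1/(M + 2*M) = 1/(3*M))
(2 + 8*o(V))*(-131 + P(-10)) = (2 + 8*((⅓)/2))*(-131 + (-8 - 10)) = (2 + 8*((⅓)*(½)))*(-131 - 18) = (2 + 8*(⅙))*(-149) = (2 + 4/3)*(-149) = (10/3)*(-149) = -1490/3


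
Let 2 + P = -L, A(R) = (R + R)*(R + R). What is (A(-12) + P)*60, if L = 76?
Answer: 29880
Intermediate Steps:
A(R) = 4*R² (A(R) = (2*R)*(2*R) = 4*R²)
P = -78 (P = -2 - 1*76 = -2 - 76 = -78)
(A(-12) + P)*60 = (4*(-12)² - 78)*60 = (4*144 - 78)*60 = (576 - 78)*60 = 498*60 = 29880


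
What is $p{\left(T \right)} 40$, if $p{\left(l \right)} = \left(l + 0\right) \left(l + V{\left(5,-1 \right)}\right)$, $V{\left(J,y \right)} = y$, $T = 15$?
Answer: $8400$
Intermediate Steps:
$p{\left(l \right)} = l \left(-1 + l\right)$ ($p{\left(l \right)} = \left(l + 0\right) \left(l - 1\right) = l \left(-1 + l\right)$)
$p{\left(T \right)} 40 = 15 \left(-1 + 15\right) 40 = 15 \cdot 14 \cdot 40 = 210 \cdot 40 = 8400$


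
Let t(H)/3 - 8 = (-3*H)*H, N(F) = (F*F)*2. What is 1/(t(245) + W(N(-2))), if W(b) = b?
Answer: -1/540193 ≈ -1.8512e-6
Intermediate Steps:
N(F) = 2*F² (N(F) = F²*2 = 2*F²)
t(H) = 24 - 9*H² (t(H) = 24 + 3*((-3*H)*H) = 24 + 3*(-3*H²) = 24 - 9*H²)
1/(t(245) + W(N(-2))) = 1/((24 - 9*245²) + 2*(-2)²) = 1/((24 - 9*60025) + 2*4) = 1/((24 - 540225) + 8) = 1/(-540201 + 8) = 1/(-540193) = -1/540193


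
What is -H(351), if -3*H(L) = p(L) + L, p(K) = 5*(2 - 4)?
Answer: 341/3 ≈ 113.67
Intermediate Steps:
p(K) = -10 (p(K) = 5*(-2) = -10)
H(L) = 10/3 - L/3 (H(L) = -(-10 + L)/3 = 10/3 - L/3)
-H(351) = -(10/3 - ⅓*351) = -(10/3 - 117) = -1*(-341/3) = 341/3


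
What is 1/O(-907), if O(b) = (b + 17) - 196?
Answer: -1/1086 ≈ -0.00092081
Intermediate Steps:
O(b) = -179 + b (O(b) = (17 + b) - 196 = -179 + b)
1/O(-907) = 1/(-179 - 907) = 1/(-1086) = -1/1086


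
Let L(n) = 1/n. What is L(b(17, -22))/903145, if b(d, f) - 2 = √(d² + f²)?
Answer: -2/694518505 + √773/694518505 ≈ 3.7152e-8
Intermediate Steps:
b(d, f) = 2 + √(d² + f²)
L(b(17, -22))/903145 = 1/((2 + √(17² + (-22)²))*903145) = (1/903145)/(2 + √(289 + 484)) = (1/903145)/(2 + √773) = 1/(903145*(2 + √773))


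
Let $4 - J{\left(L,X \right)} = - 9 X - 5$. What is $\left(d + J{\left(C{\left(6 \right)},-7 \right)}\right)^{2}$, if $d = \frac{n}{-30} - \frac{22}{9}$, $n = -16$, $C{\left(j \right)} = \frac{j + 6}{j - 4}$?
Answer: $\frac{6330256}{2025} \approx 3126.1$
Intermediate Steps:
$C{\left(j \right)} = \frac{6 + j}{-4 + j}$
$J{\left(L,X \right)} = 9 + 9 X$ ($J{\left(L,X \right)} = 4 - \left(- 9 X - 5\right) = 4 - \left(-5 - 9 X\right) = 4 + \left(5 + 9 X\right) = 9 + 9 X$)
$d = - \frac{86}{45}$ ($d = - \frac{16}{-30} - \frac{22}{9} = \left(-16\right) \left(- \frac{1}{30}\right) - \frac{22}{9} = \frac{8}{15} - \frac{22}{9} = - \frac{86}{45} \approx -1.9111$)
$\left(d + J{\left(C{\left(6 \right)},-7 \right)}\right)^{2} = \left(- \frac{86}{45} + \left(9 + 9 \left(-7\right)\right)\right)^{2} = \left(- \frac{86}{45} + \left(9 - 63\right)\right)^{2} = \left(- \frac{86}{45} - 54\right)^{2} = \left(- \frac{2516}{45}\right)^{2} = \frac{6330256}{2025}$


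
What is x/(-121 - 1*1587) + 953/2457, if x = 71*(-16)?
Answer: 157817/149877 ≈ 1.0530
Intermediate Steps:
x = -1136
x/(-121 - 1*1587) + 953/2457 = -1136/(-121 - 1*1587) + 953/2457 = -1136/(-121 - 1587) + 953*(1/2457) = -1136/(-1708) + 953/2457 = -1136*(-1/1708) + 953/2457 = 284/427 + 953/2457 = 157817/149877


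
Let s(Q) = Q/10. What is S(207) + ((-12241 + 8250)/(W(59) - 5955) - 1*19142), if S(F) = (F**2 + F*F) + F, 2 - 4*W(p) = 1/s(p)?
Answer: 23455279103/351318 ≈ 66764.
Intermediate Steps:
s(Q) = Q/10 (s(Q) = Q*(1/10) = Q/10)
W(p) = 1/2 - 5/(2*p) (W(p) = 1/2 - 10/p/4 = 1/2 - 5/(2*p))
S(F) = F + 2*F**2 (S(F) = (F**2 + F**2) + F = 2*F**2 + F = F + 2*F**2)
S(207) + ((-12241 + 8250)/(W(59) - 5955) - 1*19142) = 207*(1 + 2*207) + ((-12241 + 8250)/((1/2)*(-5 + 59)/59 - 5955) - 1*19142) = 207*(1 + 414) + (-3991/((1/2)*(1/59)*54 - 5955) - 19142) = 207*415 + (-3991/(27/59 - 5955) - 19142) = 85905 + (-3991/(-351318/59) - 19142) = 85905 + (-3991*(-59/351318) - 19142) = 85905 + (235469/351318 - 19142) = 85905 - 6724693687/351318 = 23455279103/351318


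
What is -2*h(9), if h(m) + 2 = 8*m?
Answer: -140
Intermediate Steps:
h(m) = -2 + 8*m
-2*h(9) = -2*(-2 + 8*9) = -2*(-2 + 72) = -2*70 = -140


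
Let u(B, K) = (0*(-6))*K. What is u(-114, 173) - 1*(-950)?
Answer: 950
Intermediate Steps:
u(B, K) = 0 (u(B, K) = 0*K = 0)
u(-114, 173) - 1*(-950) = 0 - 1*(-950) = 0 + 950 = 950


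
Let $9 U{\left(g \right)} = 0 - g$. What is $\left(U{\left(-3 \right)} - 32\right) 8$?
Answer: $- \frac{760}{3} \approx -253.33$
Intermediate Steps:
$U{\left(g \right)} = - \frac{g}{9}$ ($U{\left(g \right)} = \frac{0 - g}{9} = \frac{\left(-1\right) g}{9} = - \frac{g}{9}$)
$\left(U{\left(-3 \right)} - 32\right) 8 = \left(\left(- \frac{1}{9}\right) \left(-3\right) - 32\right) 8 = \left(\frac{1}{3} - 32\right) 8 = \left(- \frac{95}{3}\right) 8 = - \frac{760}{3}$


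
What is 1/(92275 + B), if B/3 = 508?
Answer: 1/93799 ≈ 1.0661e-5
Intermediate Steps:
B = 1524 (B = 3*508 = 1524)
1/(92275 + B) = 1/(92275 + 1524) = 1/93799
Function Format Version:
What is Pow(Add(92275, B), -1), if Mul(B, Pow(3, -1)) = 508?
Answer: Rational(1, 93799) ≈ 1.0661e-5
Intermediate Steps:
B = 1524 (B = Mul(3, 508) = 1524)
Pow(Add(92275, B), -1) = Pow(Add(92275, 1524), -1) = Pow(93799, -1) = Rational(1, 93799)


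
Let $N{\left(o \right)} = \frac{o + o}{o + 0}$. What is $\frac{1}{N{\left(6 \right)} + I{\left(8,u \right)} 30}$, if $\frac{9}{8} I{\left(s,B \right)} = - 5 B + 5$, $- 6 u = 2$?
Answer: $\frac{9}{1618} \approx 0.0055624$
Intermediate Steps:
$N{\left(o \right)} = 2$ ($N{\left(o \right)} = \frac{2 o}{o} = 2$)
$u = - \frac{1}{3}$ ($u = \left(- \frac{1}{6}\right) 2 = - \frac{1}{3} \approx -0.33333$)
$I{\left(s,B \right)} = \frac{40}{9} - \frac{40 B}{9}$ ($I{\left(s,B \right)} = \frac{8 \left(- 5 B + 5\right)}{9} = \frac{8 \left(5 - 5 B\right)}{9} = \frac{40}{9} - \frac{40 B}{9}$)
$\frac{1}{N{\left(6 \right)} + I{\left(8,u \right)} 30} = \frac{1}{2 + \left(\frac{40}{9} - - \frac{40}{27}\right) 30} = \frac{1}{2 + \left(\frac{40}{9} + \frac{40}{27}\right) 30} = \frac{1}{2 + \frac{160}{27} \cdot 30} = \frac{1}{2 + \frac{1600}{9}} = \frac{1}{\frac{1618}{9}} = \frac{9}{1618}$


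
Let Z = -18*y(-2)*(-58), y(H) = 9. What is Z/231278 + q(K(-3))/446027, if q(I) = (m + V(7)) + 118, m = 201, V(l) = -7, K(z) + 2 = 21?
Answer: 2131514214/51578116253 ≈ 0.041326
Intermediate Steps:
K(z) = 19 (K(z) = -2 + 21 = 19)
Z = 9396 (Z = -18*9*(-58) = -162*(-58) = 9396)
q(I) = 312 (q(I) = (201 - 7) + 118 = 194 + 118 = 312)
Z/231278 + q(K(-3))/446027 = 9396/231278 + 312/446027 = 9396*(1/231278) + 312*(1/446027) = 4698/115639 + 312/446027 = 2131514214/51578116253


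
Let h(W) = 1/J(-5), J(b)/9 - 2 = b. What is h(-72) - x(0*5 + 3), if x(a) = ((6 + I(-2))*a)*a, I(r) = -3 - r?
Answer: -1216/27 ≈ -45.037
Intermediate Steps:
J(b) = 18 + 9*b
h(W) = -1/27 (h(W) = 1/(18 + 9*(-5)) = 1/(18 - 45) = 1/(-27) = -1/27)
x(a) = 5*a**2 (x(a) = ((6 + (-3 - 1*(-2)))*a)*a = ((6 + (-3 + 2))*a)*a = ((6 - 1)*a)*a = (5*a)*a = 5*a**2)
h(-72) - x(0*5 + 3) = -1/27 - 5*(0*5 + 3)**2 = -1/27 - 5*(0 + 3)**2 = -1/27 - 5*3**2 = -1/27 - 5*9 = -1/27 - 1*45 = -1/27 - 45 = -1216/27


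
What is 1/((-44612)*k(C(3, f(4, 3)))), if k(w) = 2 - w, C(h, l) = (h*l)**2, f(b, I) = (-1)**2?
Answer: 1/312284 ≈ 3.2022e-6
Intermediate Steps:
f(b, I) = 1
C(h, l) = h**2*l**2
1/((-44612)*k(C(3, f(4, 3)))) = 1/((-44612)*(2 - 3**2*1**2)) = -1/(44612*(2 - 9)) = -1/44612/(-7) = -1/44612*(-1/7) = 1/312284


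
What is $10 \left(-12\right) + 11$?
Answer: $-109$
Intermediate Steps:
$10 \left(-12\right) + 11 = -120 + 11 = -109$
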